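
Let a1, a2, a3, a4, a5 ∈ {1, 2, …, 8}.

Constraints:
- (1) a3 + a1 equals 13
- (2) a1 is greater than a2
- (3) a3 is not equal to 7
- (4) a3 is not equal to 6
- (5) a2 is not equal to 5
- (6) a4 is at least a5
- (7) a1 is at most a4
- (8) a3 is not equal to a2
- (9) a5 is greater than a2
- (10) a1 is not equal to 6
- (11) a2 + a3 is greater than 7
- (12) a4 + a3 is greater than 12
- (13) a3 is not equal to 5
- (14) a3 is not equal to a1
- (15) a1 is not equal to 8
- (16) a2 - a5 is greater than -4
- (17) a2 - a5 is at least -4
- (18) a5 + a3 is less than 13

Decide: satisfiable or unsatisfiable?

Satisfiable

The assignment a1 = 5, a2 = 1, a3 = 8, a4 = 6, a5 = 4 works:
  constraint 1 holds since a3 + a1 = 13.
  constraint 11 holds since a2 + a3 = 9.
  constraint 12 holds since a4 + a3 = 14.
The rest check out directly.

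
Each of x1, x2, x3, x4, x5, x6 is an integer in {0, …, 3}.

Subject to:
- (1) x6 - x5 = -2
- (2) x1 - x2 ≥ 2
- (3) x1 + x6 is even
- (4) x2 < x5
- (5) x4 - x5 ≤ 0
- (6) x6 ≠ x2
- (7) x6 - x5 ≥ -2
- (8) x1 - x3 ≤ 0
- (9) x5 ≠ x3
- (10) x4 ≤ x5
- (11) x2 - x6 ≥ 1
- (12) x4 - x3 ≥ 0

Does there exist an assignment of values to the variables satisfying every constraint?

Unsatisfiable

Constraints 2, 5, 7, 8, 11, and 12 give x2 − x6 ≥ 1, x6 − x5 ≥ -2, x5 − x4 ≥ 0, x4 − x3 ≥ 0, x3 − x1 ≥ 0, x1 − x2 ≥ 2.
Adding all 6 inequalities: the left sides telescope to 0, and the right sides sum to 1 + (-2) + 0 + 0 + 0 + 2 = 1. So 0 ≥ 1, which is false.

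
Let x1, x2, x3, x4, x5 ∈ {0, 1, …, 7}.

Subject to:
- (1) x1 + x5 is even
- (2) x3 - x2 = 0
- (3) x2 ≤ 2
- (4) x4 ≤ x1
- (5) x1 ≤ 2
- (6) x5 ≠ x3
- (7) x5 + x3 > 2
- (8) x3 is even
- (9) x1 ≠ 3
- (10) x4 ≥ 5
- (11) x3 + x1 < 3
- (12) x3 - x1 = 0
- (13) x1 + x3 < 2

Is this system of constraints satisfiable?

From constraint 10: x4 ≥ 5. From constraints 4 and 5: x4 ≤ x1 and x1 ≤ 2, so x4 ≤ 2. But 2 < 5, so no value of x4 works.

Unsatisfiable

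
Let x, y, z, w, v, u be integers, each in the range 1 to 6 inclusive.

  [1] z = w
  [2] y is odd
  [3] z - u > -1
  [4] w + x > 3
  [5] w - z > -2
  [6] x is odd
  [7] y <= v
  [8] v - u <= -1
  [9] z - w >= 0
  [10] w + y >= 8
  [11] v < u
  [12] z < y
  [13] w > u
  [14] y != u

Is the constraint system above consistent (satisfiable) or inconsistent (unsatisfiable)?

Constraints 7, 8, 9, 12, and 13 give v < u, u < w, w ≤ z, z < y, y ≤ v. Chaining: v < u < w ≤ z < y ≤ v, which forces v < v — impossible.

Unsatisfiable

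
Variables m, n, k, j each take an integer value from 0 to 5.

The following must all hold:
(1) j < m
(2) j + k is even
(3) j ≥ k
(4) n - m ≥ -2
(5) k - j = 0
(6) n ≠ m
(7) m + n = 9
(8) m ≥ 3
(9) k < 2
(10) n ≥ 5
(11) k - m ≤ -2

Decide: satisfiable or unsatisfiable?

Satisfiable

Setting (m, n, k, j) = (4, 5, 1, 1) satisfies everything: constraint 4: n - m = 1; constraint 5: k - j = 0; constraint 7: m + n = 9, and the others follow.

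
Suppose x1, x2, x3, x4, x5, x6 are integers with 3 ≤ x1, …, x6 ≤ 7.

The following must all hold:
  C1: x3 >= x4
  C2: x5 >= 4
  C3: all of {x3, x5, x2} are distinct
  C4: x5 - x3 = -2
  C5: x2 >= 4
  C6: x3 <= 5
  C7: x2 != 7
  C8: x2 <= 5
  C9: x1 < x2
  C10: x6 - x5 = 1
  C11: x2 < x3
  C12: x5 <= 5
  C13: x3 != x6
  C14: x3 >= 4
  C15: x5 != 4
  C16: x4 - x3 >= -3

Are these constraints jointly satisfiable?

Constraints 2, 5, 6, 8, 12, and 14 confine each of x3, x5, x2 to the 2 values {4, 5}.
Constraint 3 requires all 3 of them to be distinct, but only 2 values are available — impossible by the pigeonhole principle.

Unsatisfiable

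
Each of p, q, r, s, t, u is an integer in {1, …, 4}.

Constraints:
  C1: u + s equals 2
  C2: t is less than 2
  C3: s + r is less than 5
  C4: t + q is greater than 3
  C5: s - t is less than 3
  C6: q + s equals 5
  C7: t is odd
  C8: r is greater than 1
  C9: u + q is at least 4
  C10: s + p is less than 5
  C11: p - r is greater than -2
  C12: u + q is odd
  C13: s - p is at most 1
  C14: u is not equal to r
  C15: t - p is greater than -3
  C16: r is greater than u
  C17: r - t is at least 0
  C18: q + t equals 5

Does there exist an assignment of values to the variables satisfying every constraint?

The assignment p = 1, q = 4, r = 2, s = 1, t = 1, u = 1 works:
  constraint 1 holds since u + s = 2.
  constraint 3 holds since s + r = 3.
  constraint 4 holds since t + q = 5.
The rest check out directly.

Satisfiable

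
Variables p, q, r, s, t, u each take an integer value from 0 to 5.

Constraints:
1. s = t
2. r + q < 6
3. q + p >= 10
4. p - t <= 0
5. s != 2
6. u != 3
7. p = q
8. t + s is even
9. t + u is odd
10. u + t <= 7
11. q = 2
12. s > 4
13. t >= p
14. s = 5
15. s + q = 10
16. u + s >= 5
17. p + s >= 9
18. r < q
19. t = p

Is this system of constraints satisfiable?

Unsatisfiable

Constraint 14 fixes s = 5 and constraint 11 fixes q = 2. Constraints 1, 7, and 19 give s = t = p = q, so s = q. But 5 ≠ 2 — contradiction.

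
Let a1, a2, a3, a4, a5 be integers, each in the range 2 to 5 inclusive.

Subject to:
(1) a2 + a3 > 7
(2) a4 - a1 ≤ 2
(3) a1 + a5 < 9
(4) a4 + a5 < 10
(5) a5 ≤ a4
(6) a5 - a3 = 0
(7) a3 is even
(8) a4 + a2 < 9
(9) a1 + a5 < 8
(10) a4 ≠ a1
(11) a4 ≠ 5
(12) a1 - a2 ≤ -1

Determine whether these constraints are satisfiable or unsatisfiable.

Satisfiable

The assignment a1 = 3, a2 = 4, a3 = 4, a4 = 4, a5 = 4 works:
  constraint 1 holds since a2 + a3 = 8.
  constraint 2 holds since a4 - a1 = 1.
  constraint 3 holds since a1 + a5 = 7.
The rest check out directly.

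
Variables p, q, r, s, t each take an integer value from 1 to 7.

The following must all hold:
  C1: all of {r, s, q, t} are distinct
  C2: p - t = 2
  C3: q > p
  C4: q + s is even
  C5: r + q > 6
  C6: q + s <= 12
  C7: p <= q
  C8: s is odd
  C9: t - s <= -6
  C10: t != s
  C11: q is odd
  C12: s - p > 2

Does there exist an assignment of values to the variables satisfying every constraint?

Satisfiable

The assignment p = 3, q = 5, r = 4, s = 7, t = 1 works:
  constraint 2 holds since p - t = 2.
  constraint 5 holds since r + q = 9.
  constraint 6 holds since q + s = 12.
The rest check out directly.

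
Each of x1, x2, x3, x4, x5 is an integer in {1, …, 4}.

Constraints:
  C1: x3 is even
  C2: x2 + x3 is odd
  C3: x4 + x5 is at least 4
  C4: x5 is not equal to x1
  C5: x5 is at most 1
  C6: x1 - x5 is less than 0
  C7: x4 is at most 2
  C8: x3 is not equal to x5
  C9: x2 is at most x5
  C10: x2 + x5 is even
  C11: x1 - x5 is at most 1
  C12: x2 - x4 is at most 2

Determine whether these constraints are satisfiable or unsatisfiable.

From constraint 7: x4 ≤ 2. From constraint 5: x5 ≤ 1. Hence x4 + x5 ≤ 3. But constraint 3 requires x4 + x5 ≥ 4, and 4 > 3. Contradiction.

Unsatisfiable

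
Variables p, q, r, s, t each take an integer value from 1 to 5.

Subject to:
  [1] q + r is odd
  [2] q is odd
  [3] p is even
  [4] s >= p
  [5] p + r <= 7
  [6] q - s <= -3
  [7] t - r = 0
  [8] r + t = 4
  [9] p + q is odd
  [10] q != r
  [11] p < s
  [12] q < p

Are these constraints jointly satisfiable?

Satisfiable

The assignment p = 2, q = 1, r = 2, s = 5, t = 2 works:
  constraint 5 holds since p + r = 4.
  constraint 6 holds since q - s = -4.
The rest check out directly.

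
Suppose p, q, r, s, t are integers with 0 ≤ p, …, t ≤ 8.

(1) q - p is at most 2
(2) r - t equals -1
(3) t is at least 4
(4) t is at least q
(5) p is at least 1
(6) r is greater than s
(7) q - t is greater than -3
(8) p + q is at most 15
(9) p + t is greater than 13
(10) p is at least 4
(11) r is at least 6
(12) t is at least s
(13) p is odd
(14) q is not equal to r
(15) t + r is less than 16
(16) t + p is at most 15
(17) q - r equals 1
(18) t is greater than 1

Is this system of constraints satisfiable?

Satisfiable

Try p = 7, q = 7, r = 6, s = 0, t = 7.
Check constraint 1: q - p = 0; constraint 2: r - t = -1; constraint 7: q - t = 0. The remaining constraints are straightforward to verify.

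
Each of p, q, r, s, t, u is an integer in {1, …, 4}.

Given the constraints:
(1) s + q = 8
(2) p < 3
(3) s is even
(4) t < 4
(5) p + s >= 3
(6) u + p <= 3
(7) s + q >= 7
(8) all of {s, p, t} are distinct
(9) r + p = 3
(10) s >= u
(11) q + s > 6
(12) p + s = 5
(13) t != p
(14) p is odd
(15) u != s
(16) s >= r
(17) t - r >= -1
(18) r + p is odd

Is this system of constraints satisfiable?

Try p = 1, q = 4, r = 2, s = 4, t = 2, u = 2.
Check constraint 1: s + q = 8; constraint 5: p + s = 5; constraint 6: u + p = 3. The remaining constraints are straightforward to verify.

Satisfiable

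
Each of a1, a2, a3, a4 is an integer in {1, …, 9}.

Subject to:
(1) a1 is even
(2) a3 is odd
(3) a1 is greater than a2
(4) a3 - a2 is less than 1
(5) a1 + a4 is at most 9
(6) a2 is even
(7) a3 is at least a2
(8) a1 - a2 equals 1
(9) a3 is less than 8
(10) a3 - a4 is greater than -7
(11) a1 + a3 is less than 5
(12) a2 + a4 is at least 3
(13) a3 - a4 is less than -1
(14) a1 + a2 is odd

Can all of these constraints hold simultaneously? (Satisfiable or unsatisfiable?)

Constraint 1 makes a1 even and constraint 6 makes a2 even, so a1 + a2 must be even. Constraint 14 says a1 + a2 is odd — contradiction.

Unsatisfiable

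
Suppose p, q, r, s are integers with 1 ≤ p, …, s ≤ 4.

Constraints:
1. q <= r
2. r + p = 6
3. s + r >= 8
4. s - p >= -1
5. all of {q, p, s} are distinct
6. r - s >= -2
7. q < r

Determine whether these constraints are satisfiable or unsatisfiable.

Setting (p, q, r, s) = (2, 1, 4, 4) satisfies everything: constraint 2: r + p = 6; constraint 3: s + r = 8, and the others follow.

Satisfiable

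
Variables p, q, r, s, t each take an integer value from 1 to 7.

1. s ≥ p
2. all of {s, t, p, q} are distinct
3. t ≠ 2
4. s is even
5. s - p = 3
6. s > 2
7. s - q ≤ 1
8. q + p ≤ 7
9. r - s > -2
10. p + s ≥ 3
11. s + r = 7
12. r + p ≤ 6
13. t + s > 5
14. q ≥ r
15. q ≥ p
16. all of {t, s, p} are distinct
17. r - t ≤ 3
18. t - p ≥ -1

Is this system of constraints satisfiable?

Satisfiable

The assignment p = 1, q = 5, r = 3, s = 4, t = 3 works:
  constraint 5 holds since s - p = 3.
  constraint 7 holds since s - q = -1.
  constraint 8 holds since q + p = 6.
The rest check out directly.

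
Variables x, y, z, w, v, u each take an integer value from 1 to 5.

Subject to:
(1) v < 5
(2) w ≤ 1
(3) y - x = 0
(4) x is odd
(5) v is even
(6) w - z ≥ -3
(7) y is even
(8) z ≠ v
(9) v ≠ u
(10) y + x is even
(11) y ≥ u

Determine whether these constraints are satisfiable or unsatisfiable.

Constraint 7 makes y even and constraint 4 makes x odd, so y + x must be odd. Constraint 10 says y + x is even — contradiction.

Unsatisfiable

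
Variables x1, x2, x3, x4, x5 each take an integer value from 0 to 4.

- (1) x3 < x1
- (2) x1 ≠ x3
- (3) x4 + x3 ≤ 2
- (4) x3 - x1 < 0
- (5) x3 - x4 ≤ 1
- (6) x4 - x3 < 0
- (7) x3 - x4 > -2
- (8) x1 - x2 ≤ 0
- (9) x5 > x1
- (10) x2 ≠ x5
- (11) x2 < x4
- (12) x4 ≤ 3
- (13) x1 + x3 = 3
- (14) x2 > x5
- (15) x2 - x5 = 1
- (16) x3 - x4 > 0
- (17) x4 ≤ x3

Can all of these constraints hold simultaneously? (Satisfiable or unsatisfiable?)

Constraints 4, 9, 11, 14, and 16 give x5 < x2, x2 < x4, x4 < x3, x3 < x1, x1 < x5. Chaining: x5 < x2 < x4 < x3 < x1 < x5, which forces x5 < x5 — impossible.

Unsatisfiable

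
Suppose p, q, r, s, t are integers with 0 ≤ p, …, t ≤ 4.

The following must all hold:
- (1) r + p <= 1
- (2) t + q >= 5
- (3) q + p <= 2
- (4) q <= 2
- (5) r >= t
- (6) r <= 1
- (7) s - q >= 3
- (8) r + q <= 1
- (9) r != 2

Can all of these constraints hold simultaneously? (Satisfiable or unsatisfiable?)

Unsatisfiable

From constraints 5 and 6: t ≤ r ≤ 1. From constraint 4: q ≤ 2. Hence t + q ≤ 3. But constraint 2 requires t + q ≥ 5, and 5 > 3. Contradiction.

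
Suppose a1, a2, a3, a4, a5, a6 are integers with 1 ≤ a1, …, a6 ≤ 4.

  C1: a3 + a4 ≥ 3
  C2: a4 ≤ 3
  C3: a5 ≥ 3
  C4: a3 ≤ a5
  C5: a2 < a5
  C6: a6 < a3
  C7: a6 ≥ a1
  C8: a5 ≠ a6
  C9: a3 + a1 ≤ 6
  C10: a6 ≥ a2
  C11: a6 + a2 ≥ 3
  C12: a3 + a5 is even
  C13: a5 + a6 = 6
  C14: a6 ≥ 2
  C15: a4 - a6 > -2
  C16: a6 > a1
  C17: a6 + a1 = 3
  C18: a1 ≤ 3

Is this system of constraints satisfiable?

Satisfiable

One satisfying assignment is a1 = 1, a2 = 2, a3 = 4, a4 = 1, a5 = 4, a6 = 2.
For the less obvious constraints — constraint 1: a3 + a4 = 5; constraint 9: a3 + a1 = 5 — and the others hold by inspection.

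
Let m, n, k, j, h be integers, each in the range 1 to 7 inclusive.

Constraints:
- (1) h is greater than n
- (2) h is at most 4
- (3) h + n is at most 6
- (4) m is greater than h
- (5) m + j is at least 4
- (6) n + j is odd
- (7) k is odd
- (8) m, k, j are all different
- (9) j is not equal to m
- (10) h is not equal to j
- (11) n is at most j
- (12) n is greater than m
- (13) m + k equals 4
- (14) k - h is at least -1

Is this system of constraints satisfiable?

Constraints 1, 4, and 12 give n < h, h < m, m < n. Chaining: n < h < m < n, which forces n < n — impossible.

Unsatisfiable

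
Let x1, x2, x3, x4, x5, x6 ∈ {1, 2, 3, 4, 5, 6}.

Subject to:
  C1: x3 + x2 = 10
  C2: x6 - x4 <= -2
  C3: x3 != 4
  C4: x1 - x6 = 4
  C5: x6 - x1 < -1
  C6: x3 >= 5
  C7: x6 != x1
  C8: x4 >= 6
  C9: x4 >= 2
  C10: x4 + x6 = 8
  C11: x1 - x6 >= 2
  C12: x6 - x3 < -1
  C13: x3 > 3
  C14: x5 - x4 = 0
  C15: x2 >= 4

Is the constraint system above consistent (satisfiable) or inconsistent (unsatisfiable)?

Satisfiable

Take x1 = 6, x2 = 4, x3 = 6, x4 = 6, x5 = 6, x6 = 2. Then constraint 1: x3 + x2 = 10; constraint 2: x6 - x4 = -4, and every other listed constraint is also met.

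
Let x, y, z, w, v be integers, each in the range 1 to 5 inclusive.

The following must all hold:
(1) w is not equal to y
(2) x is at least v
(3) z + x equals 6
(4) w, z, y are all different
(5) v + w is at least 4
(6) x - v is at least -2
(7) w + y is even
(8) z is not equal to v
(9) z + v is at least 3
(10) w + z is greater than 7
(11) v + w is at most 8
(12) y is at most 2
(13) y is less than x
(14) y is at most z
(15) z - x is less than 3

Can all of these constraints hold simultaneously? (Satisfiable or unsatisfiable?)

Satisfiable

Take x = 2, y = 1, z = 4, w = 5, v = 2. Then constraint 3: z + x = 6; constraint 5: v + w = 7, and every other listed constraint is also met.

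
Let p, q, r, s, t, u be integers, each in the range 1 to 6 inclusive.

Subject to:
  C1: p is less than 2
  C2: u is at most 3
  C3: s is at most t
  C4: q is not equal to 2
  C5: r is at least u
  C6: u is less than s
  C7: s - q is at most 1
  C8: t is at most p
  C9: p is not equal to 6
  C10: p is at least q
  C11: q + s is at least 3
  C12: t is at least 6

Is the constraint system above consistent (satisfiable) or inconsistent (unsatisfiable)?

Unsatisfiable

From constraints 8 and 12: p ≥ t and t ≥ 6, so p ≥ 6. From constraint 1: p ≤ 1. But 1 < 6, so no value of p works.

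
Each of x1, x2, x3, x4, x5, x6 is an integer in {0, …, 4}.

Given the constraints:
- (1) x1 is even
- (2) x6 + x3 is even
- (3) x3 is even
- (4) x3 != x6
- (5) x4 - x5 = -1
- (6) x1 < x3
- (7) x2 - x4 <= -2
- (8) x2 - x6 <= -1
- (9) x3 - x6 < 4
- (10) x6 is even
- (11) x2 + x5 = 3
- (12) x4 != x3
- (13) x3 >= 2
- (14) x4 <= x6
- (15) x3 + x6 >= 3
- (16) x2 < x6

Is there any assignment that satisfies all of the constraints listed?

Try x1 = 2, x2 = 0, x3 = 4, x4 = 2, x5 = 3, x6 = 2.
Check constraint 5: x4 - x5 = -1; constraint 7: x2 - x4 = -2. The remaining constraints are straightforward to verify.

Satisfiable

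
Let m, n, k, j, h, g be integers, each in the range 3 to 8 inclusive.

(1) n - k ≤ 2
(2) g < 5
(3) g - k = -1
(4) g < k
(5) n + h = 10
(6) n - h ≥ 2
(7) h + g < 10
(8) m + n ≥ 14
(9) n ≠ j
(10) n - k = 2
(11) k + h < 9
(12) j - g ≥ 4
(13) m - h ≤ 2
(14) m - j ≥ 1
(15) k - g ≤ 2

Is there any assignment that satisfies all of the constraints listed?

Constraints 1, 6, 12, 13, 14, and 15 give g − k ≥ -2, k − n ≥ -2, n − h ≥ 2, h − m ≥ -2, m − j ≥ 1, j − g ≥ 4.
Adding all 6 inequalities: the left sides telescope to 0, and the right sides sum to (-2) + (-2) + 2 + (-2) + 1 + 4 = 1. So 0 ≥ 1, which is false.

Unsatisfiable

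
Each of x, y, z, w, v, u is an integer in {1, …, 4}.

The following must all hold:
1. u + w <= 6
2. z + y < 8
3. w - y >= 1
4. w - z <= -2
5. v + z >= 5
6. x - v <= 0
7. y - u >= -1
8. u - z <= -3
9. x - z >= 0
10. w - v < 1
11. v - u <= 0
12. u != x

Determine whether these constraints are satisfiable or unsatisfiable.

Constraints 3, 4, 6, 7, 9, and 11 give y − u ≥ -1, u − v ≥ 0, v − x ≥ 0, x − z ≥ 0, z − w ≥ 2, w − y ≥ 1.
Adding all 6 inequalities: the left sides telescope to 0, and the right sides sum to (-1) + 0 + 0 + 0 + 2 + 1 = 2. So 0 ≥ 2, which is false.

Unsatisfiable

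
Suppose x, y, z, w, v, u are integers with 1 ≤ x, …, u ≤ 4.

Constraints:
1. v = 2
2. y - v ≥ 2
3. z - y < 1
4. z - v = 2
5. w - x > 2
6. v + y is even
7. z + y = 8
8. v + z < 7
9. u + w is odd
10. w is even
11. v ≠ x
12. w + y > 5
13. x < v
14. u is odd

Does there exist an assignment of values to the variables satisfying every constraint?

Setting (x, y, z, w, v, u) = (1, 4, 4, 4, 2, 1) satisfies everything: constraint 2: y - v = 2; constraint 3: z - y = 0, and the others follow.

Satisfiable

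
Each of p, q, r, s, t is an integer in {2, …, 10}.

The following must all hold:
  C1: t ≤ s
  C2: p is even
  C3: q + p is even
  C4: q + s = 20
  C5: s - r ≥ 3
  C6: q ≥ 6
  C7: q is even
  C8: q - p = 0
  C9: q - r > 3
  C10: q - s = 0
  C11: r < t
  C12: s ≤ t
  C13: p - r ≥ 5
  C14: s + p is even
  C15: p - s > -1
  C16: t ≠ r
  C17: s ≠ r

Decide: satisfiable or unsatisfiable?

Setting (p, q, r, s, t) = (10, 10, 4, 10, 10) satisfies everything: constraint 4: q + s = 20; constraint 5: s - r = 6, and the others follow.

Satisfiable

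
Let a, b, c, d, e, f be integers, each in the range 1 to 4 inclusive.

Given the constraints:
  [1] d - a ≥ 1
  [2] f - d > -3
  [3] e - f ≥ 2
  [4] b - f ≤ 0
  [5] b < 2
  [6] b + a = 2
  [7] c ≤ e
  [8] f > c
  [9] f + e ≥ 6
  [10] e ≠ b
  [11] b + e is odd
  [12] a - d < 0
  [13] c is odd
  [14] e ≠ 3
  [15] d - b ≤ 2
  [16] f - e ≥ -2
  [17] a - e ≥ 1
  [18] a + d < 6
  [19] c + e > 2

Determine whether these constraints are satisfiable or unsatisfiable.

Unsatisfiable

Constraints 1, 3, 4, 15, and 17 give e − f ≥ 2, f − b ≥ 0, b − d ≥ -2, d − a ≥ 1, a − e ≥ 1.
Adding all 5 inequalities: the left sides telescope to 0, and the right sides sum to 2 + 0 + (-2) + 1 + 1 = 2. So 0 ≥ 2, which is false.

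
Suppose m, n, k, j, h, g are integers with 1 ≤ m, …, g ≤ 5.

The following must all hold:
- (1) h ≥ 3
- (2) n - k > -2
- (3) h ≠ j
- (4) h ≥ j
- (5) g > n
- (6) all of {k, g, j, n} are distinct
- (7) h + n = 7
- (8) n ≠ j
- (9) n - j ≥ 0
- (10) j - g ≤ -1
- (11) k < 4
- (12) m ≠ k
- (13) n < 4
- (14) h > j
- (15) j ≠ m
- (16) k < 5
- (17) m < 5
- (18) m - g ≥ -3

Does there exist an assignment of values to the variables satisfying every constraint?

Try m = 3, n = 3, k = 2, j = 1, h = 4, g = 4.
Check constraint 2: n - k = 1; constraint 7: h + n = 7; constraint 9: n - j = 2. The remaining constraints are straightforward to verify.

Satisfiable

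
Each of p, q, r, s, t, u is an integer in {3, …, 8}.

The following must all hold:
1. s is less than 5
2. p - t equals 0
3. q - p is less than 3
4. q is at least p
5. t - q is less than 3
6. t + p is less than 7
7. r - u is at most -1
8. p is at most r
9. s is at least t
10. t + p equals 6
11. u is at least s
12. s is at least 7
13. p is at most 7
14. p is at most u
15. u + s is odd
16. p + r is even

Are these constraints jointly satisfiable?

From constraint 12: s ≥ 7. From constraint 1: s ≤ 4. But 4 < 7, so no value of s works.

Unsatisfiable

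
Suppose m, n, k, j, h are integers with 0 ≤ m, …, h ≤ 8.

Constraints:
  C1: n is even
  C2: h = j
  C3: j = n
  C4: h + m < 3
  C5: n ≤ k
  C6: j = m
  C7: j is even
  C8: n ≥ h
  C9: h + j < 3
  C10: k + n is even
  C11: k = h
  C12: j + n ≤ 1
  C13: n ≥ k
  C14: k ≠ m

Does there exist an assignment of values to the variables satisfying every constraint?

Unsatisfiable

From constraints 2, 6, and 11, k = h = j = m, so k = m. But constraint 14 says k ≠ m. Contradiction.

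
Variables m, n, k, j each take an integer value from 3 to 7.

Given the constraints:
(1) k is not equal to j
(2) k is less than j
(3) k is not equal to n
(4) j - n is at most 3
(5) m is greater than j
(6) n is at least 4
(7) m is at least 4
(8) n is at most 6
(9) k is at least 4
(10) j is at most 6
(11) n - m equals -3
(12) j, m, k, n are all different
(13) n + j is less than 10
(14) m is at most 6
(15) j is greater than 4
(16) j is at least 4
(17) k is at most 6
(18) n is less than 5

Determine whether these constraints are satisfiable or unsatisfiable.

Constraints 6, 7, 8, 9, 10, 14, 16, and 17 confine each of j, m, k, n to the 3 values {4, …, 6}.
Constraint 12 requires all 4 of them to be distinct, but only 3 values are available — impossible by the pigeonhole principle.

Unsatisfiable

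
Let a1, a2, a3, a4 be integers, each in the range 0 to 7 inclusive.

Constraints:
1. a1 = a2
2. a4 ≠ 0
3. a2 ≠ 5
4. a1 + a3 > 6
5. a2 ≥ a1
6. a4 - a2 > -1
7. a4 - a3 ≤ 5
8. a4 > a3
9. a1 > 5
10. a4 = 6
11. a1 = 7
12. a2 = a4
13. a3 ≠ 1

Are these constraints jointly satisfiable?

Unsatisfiable

Constraint 11 fixes a1 = 7 and constraint 10 fixes a4 = 6. Constraints 1 and 12 give a1 = a2 = a4, so a1 = a4. But 7 ≠ 6 — contradiction.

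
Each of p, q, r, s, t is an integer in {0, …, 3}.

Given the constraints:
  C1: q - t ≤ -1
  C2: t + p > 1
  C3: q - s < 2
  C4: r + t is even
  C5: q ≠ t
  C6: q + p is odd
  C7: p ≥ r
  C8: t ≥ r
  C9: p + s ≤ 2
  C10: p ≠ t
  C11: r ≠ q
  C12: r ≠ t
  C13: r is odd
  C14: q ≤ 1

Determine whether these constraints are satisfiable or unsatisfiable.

Setting (p, q, r, s, t) = (1, 0, 1, 0, 3) satisfies everything: constraint 1: q - t = -3; constraint 2: t + p = 4; constraint 3: q - s = 0, and the others follow.

Satisfiable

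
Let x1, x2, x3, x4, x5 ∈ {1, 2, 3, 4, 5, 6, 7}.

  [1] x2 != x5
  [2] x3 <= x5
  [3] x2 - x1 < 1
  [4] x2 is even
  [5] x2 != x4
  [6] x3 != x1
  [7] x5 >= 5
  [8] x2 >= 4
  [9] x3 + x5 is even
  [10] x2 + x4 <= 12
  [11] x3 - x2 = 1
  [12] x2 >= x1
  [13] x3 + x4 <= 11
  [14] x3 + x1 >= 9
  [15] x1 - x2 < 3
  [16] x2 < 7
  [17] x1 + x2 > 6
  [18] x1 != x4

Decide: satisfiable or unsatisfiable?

One satisfying assignment is x1 = 4, x2 = 4, x3 = 5, x4 = 5, x5 = 7.
For the less obvious constraints — constraint 3: x2 - x1 = 0; constraint 10: x2 + x4 = 9 — and the others hold by inspection.

Satisfiable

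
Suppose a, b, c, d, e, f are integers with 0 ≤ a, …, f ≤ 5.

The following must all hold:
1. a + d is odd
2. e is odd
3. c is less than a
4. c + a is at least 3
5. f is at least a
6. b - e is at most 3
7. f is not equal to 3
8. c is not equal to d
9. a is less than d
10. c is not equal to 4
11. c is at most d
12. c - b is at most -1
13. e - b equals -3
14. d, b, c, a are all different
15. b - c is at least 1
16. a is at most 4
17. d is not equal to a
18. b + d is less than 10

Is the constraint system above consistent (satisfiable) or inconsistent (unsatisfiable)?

Take a = 2, b = 4, c = 1, d = 3, e = 1, f = 2. Then constraint 4: c + a = 3; constraint 6: b - e = 3; constraint 12: c - b = -3, and every other listed constraint is also met.

Satisfiable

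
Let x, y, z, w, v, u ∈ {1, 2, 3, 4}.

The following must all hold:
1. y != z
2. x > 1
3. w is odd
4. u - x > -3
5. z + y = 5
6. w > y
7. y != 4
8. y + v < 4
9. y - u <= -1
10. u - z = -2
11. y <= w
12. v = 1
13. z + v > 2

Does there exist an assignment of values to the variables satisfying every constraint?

Try x = 3, y = 1, z = 4, w = 3, v = 1, u = 2.
Check constraint 4: u - x = -1; constraint 5: z + y = 5; constraint 8: y + v = 2. The remaining constraints are straightforward to verify.

Satisfiable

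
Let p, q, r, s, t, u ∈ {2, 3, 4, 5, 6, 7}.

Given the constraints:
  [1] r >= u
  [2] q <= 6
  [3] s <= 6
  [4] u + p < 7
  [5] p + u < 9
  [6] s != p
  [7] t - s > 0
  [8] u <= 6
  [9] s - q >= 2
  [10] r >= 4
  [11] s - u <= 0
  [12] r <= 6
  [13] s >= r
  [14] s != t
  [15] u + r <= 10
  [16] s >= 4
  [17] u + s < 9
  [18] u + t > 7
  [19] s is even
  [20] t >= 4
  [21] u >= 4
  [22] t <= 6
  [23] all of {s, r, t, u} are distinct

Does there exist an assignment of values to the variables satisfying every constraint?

Unsatisfiable

Constraints 3, 8, 10, 12, 16, 20, 21, and 22 confine each of s, r, t, u to the 3 values {4, …, 6}.
Constraint 23 requires all 4 of them to be distinct, but only 3 values are available — impossible by the pigeonhole principle.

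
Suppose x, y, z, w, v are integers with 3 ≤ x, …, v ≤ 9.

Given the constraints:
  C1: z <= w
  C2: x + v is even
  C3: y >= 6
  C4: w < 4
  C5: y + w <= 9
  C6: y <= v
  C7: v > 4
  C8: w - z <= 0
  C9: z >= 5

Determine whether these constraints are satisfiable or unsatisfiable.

From constraint 3: y ≥ 6. From constraints 1 and 9: w ≥ z ≥ 5. Hence y + w ≥ 11. But constraint 5 requires y + w ≤ 9, and 9 < 11. Contradiction.

Unsatisfiable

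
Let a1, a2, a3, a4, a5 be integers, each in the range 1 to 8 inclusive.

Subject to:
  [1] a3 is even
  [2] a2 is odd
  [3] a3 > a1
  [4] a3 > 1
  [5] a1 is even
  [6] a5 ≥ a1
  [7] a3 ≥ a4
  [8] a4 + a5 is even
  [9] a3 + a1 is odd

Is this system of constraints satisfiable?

Constraint 1 makes a3 even and constraint 5 makes a1 even, so a3 + a1 must be even. Constraint 9 says a3 + a1 is odd — contradiction.

Unsatisfiable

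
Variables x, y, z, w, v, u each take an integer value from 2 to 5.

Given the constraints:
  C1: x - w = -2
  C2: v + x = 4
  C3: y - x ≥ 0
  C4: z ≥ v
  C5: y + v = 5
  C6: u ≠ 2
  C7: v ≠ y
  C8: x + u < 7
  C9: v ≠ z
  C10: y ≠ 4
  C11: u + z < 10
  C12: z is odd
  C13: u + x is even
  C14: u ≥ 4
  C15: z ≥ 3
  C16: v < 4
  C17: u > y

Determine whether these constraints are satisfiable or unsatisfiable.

Take x = 2, y = 3, z = 5, w = 4, v = 2, u = 4. Then constraint 1: x - w = -2; constraint 2: v + x = 4, and every other listed constraint is also met.

Satisfiable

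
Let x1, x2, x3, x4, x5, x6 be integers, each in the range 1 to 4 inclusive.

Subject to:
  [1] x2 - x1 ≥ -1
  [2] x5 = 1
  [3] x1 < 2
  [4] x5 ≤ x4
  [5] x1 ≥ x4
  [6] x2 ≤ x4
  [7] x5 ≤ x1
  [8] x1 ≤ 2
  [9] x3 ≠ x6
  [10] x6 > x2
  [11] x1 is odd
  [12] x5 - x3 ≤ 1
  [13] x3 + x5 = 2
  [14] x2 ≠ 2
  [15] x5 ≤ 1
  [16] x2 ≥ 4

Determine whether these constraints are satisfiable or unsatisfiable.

From constraints 6 and 16: x4 ≥ x2 and x2 ≥ 4, so x4 ≥ 4. From constraints 5 and 8: x4 ≤ x1 and x1 ≤ 2, so x4 ≤ 2. But 2 < 4, so no value of x4 works.

Unsatisfiable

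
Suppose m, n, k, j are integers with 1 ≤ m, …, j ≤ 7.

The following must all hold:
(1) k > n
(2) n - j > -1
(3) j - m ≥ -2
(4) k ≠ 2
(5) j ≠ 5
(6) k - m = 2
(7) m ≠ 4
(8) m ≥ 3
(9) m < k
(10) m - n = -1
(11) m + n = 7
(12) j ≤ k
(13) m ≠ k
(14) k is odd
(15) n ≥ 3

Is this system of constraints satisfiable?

Setting (m, n, k, j) = (3, 4, 5, 2) satisfies everything: constraint 2: n - j = 2; constraint 3: j - m = -1, and the others follow.

Satisfiable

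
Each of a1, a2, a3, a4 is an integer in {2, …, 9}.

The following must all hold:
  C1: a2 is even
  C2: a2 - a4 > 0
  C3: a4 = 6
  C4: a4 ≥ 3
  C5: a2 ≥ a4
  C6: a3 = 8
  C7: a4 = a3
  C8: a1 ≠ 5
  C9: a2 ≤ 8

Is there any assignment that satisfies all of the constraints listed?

Constraint 3 fixes a4 = 6 and constraint 6 fixes a3 = 8, but constraint 7 requires a4 = a3. Since 6 ≠ 8, contradiction.

Unsatisfiable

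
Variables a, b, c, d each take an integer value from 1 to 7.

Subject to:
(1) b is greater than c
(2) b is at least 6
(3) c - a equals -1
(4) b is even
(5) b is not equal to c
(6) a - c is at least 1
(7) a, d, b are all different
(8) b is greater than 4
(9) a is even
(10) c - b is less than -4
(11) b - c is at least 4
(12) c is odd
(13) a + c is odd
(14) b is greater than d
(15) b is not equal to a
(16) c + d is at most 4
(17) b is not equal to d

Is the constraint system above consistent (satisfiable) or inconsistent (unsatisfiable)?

Satisfiable

One satisfying assignment is a = 2, b = 6, c = 1, d = 1.
For the less obvious constraints — constraint 3: c - a = -1; constraint 6: a - c = 1; constraint 10: c - b = -5 — and the others hold by inspection.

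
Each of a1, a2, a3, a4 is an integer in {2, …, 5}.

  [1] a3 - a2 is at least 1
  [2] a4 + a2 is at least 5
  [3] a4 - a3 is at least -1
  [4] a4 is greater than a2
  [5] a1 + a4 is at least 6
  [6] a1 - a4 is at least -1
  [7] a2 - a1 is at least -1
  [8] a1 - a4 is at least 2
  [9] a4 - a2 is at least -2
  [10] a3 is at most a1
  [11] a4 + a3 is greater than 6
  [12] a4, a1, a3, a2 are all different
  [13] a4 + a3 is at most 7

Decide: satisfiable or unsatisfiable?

Unsatisfiable

Constraints 1, 3, 7, and 8 give a1 − a4 ≥ 2, a4 − a3 ≥ -1, a3 − a2 ≥ 1, a2 − a1 ≥ -1.
Adding all 4 inequalities: the left sides telescope to 0, and the right sides sum to 2 + (-1) + 1 + (-1) = 1. So 0 ≥ 1, which is false.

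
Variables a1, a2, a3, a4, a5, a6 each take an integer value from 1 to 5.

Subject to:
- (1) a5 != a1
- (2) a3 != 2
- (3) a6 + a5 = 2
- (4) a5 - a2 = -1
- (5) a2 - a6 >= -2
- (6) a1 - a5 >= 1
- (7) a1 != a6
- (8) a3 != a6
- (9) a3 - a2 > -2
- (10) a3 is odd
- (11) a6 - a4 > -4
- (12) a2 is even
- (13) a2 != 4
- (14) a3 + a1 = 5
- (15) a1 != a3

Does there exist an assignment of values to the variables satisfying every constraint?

Satisfiable

The assignment a1 = 2, a2 = 2, a3 = 3, a4 = 2, a5 = 1, a6 = 1 works:
  constraint 3 holds since a6 + a5 = 2.
  constraint 4 holds since a5 - a2 = -1.
The rest check out directly.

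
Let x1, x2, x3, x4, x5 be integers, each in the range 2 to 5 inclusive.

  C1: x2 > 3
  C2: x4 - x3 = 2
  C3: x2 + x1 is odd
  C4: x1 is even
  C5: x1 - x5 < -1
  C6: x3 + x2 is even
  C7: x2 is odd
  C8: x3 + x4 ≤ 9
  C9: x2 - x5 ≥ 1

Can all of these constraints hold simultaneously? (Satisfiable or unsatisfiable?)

Satisfiable

One satisfying assignment is x1 = 2, x2 = 5, x3 = 3, x4 = 5, x5 = 4.
For the less obvious constraints — constraint 2: x4 - x3 = 2; constraint 5: x1 - x5 = -2; constraint 8: x3 + x4 = 8 — and the others hold by inspection.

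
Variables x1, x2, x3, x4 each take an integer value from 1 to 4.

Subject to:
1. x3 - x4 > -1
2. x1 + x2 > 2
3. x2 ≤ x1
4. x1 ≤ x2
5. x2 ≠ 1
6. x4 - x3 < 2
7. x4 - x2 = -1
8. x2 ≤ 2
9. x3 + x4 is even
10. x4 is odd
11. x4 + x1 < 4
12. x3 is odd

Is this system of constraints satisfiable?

Satisfiable

Take x1 = 2, x2 = 2, x3 = 1, x4 = 1. Then constraint 1: x3 - x4 = 0; constraint 2: x1 + x2 = 4; constraint 6: x4 - x3 = 0, and every other listed constraint is also met.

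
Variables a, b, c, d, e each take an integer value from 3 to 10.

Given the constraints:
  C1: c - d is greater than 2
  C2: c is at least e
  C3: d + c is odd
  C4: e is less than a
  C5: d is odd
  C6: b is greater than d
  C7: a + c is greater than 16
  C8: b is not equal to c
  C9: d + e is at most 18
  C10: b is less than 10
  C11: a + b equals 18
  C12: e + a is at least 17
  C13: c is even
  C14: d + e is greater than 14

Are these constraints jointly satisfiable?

Satisfiable

Take a = 9, b = 9, c = 10, d = 7, e = 8. Then constraint 1: c - d = 3; constraint 7: a + c = 19; constraint 9: d + e = 15, and every other listed constraint is also met.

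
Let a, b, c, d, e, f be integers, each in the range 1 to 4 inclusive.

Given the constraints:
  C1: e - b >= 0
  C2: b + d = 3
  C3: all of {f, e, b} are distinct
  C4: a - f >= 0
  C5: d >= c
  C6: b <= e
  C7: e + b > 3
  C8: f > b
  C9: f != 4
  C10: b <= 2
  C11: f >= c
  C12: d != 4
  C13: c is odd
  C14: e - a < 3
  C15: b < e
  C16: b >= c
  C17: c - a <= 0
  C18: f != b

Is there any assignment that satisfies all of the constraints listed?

Satisfiable

The assignment a = 3, b = 1, c = 1, d = 2, e = 4, f = 2 works:
  constraint 1 holds since e - b = 3.
  constraint 2 holds since b + d = 3.
  constraint 4 holds since a - f = 1.
The rest check out directly.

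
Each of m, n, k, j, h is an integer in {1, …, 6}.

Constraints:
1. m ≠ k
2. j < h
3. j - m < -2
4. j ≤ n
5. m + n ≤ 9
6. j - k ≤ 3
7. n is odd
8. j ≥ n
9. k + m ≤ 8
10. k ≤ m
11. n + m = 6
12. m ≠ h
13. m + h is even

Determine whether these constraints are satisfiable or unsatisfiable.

Satisfiable

Setting (m, n, k, j, h) = (5, 1, 1, 1, 3) satisfies everything: constraint 3: j - m = -4; constraint 5: m + n = 6, and the others follow.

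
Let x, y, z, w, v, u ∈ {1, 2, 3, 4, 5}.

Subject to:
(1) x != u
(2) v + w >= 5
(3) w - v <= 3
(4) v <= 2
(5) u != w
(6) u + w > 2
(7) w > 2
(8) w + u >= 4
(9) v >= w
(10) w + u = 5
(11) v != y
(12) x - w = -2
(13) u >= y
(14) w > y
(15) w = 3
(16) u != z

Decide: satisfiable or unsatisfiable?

From constraint 7: w ≥ 3. From constraints 4 and 9: w ≤ v and v ≤ 2, so w ≤ 2. But 2 < 3, so no value of w works.

Unsatisfiable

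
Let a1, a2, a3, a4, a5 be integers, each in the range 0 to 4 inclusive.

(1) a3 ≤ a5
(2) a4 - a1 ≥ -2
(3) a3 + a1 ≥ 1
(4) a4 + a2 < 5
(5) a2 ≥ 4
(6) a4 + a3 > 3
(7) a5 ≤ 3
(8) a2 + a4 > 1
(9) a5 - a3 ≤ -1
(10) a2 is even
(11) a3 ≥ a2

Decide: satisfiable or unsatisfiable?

From constraints 5 and 11: a3 ≥ a2 and a2 ≥ 4, so a3 ≥ 4. From constraints 1 and 7: a3 ≤ a5 and a5 ≤ 3, so a3 ≤ 3. But 3 < 4, so no value of a3 works.

Unsatisfiable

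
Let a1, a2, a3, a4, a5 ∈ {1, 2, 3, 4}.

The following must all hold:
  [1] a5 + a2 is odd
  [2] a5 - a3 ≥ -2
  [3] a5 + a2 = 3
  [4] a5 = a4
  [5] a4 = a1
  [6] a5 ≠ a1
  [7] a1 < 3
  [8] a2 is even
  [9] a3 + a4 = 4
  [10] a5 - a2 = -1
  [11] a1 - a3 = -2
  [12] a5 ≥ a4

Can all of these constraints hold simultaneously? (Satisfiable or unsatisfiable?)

From constraints 4 and 5, a5 = a4 = a1, so a5 = a1. But constraint 6 says a5 ≠ a1. Contradiction.

Unsatisfiable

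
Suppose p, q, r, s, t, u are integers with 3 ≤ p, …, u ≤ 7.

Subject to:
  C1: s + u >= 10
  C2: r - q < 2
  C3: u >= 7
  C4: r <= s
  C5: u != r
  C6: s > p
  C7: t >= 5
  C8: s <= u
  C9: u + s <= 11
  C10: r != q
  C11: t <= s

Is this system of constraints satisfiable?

Unsatisfiable

From constraint 3: u ≥ 7. From constraints 7 and 11: s ≥ t ≥ 5. Hence u + s ≥ 12. But constraint 9 requires u + s ≤ 11, and 11 < 12. Contradiction.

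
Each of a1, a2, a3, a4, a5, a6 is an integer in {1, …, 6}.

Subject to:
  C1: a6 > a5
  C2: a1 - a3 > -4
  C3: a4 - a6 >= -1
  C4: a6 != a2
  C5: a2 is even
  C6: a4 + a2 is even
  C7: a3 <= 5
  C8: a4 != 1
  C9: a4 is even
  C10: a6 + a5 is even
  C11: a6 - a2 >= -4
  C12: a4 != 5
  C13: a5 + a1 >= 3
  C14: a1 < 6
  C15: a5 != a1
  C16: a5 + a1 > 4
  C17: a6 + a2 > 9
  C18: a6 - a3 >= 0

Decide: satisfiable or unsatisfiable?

Satisfiable

Try a1 = 3, a2 = 6, a3 = 4, a4 = 6, a5 = 2, a6 = 4.
Check constraint 2: a1 - a3 = -1; constraint 3: a4 - a6 = 2. The remaining constraints are straightforward to verify.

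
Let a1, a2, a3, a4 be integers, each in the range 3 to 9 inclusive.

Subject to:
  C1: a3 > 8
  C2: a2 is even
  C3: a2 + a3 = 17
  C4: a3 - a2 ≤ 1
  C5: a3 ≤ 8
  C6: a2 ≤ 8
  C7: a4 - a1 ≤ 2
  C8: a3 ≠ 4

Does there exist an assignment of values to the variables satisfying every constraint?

Unsatisfiable

From constraint 6: a2 ≤ 8. From constraint 5: a3 ≤ 8. Hence a2 + a3 ≤ 16. But constraint 3 requires a2 + a3 = 17, and 17 > 16. Contradiction.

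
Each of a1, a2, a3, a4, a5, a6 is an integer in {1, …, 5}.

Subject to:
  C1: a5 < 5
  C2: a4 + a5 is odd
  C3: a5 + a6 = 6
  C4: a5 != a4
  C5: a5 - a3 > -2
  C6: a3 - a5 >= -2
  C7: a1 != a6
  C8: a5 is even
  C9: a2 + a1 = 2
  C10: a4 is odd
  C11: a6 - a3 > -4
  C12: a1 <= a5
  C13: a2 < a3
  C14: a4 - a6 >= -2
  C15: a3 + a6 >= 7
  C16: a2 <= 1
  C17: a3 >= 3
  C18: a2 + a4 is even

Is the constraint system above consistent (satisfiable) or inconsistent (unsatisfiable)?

Try a1 = 1, a2 = 1, a3 = 5, a4 = 1, a5 = 4, a6 = 2.
Check constraint 3: a5 + a6 = 6; constraint 5: a5 - a3 = -1; constraint 6: a3 - a5 = 1. The remaining constraints are straightforward to verify.

Satisfiable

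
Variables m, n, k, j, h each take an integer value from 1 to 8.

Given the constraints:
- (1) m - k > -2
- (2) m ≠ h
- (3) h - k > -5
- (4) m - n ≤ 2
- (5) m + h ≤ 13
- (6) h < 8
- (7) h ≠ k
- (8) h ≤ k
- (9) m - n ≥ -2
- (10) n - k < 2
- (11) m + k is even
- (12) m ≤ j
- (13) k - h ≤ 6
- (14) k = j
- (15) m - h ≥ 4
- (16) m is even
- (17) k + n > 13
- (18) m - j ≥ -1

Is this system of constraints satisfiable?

Try m = 8, n = 7, k = 8, j = 8, h = 4.
Check constraint 1: m - k = 0; constraint 3: h - k = -4; constraint 4: m - n = 1. The remaining constraints are straightforward to verify.

Satisfiable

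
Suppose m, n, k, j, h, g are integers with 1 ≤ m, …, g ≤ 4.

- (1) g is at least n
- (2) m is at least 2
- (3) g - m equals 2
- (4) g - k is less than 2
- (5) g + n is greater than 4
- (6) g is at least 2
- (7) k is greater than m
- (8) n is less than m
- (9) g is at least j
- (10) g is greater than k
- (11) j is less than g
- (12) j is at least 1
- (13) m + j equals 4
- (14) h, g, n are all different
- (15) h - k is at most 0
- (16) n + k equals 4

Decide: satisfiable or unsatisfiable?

Try m = 2, n = 1, k = 3, j = 2, h = 2, g = 4.
Check constraint 3: g - m = 2; constraint 4: g - k = 1. The remaining constraints are straightforward to verify.

Satisfiable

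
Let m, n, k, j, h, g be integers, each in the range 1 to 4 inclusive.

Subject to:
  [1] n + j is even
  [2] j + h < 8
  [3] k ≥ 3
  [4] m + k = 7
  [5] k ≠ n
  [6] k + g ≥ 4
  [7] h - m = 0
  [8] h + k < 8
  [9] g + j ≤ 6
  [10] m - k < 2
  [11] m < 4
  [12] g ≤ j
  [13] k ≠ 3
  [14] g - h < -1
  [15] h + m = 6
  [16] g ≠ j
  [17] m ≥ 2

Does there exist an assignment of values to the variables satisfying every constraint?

One satisfying assignment is m = 3, n = 1, k = 4, j = 3, h = 3, g = 1.
For the less obvious constraints — constraint 2: j + h = 6; constraint 4: m + k = 7 — and the others hold by inspection.

Satisfiable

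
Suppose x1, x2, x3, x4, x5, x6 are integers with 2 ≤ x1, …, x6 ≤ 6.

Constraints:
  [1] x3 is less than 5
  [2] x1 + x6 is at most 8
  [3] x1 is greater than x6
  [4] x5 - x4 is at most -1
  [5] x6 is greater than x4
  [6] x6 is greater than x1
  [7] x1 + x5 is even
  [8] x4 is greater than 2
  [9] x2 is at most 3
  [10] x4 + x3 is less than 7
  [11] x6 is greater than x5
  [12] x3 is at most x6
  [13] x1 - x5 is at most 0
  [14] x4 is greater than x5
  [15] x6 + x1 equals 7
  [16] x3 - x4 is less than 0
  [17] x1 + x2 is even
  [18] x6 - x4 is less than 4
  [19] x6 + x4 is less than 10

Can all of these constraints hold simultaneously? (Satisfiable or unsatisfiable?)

Unsatisfiable

Constraints 3, 5, 13, and 14 give x6 < x1, x1 ≤ x5, x5 < x4, x4 < x6. Chaining: x6 < x1 ≤ x5 < x4 < x6, which forces x6 < x6 — impossible.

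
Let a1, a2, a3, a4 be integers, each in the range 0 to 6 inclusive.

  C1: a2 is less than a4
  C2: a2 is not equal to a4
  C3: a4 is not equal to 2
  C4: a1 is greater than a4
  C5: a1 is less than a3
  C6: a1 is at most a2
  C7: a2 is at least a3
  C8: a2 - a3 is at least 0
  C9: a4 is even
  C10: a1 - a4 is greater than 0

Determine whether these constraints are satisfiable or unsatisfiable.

Unsatisfiable

Constraints 1, 4, 5, and 7 give a2 < a4, a4 < a1, a1 < a3, a3 ≤ a2. Chaining: a2 < a4 < a1 < a3 ≤ a2, which forces a2 < a2 — impossible.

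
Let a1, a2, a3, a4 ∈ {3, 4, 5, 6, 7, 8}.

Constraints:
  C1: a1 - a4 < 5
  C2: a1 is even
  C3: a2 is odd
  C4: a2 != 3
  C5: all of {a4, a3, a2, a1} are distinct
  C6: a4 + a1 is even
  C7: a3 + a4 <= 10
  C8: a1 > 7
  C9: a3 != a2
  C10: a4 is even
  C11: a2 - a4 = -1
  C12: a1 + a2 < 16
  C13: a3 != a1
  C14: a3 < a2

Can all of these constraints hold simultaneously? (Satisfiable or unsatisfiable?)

Satisfiable

Try a1 = 8, a2 = 5, a3 = 3, a4 = 6.
Check constraint 1: a1 - a4 = 2; constraint 7: a3 + a4 = 9; constraint 11: a2 - a4 = -1. The remaining constraints are straightforward to verify.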